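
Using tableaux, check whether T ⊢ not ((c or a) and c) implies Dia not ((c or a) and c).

Valid

Tableau for the negation not (not ((c or a) and c) implies Dia not ((c or a) and c)):
1. not (not ((c or a) and c) implies Dia not ((c or a) and c)), w0
2. not ((c or a) and c), w0   [neg-implies-rule on 1]
3. not Dia not ((c or a) and c), w0   [neg-implies-rule on 1]
4. (c or a) and c, w0   [neg-Dia-rule on 3 via w0Rw0]
5. c or a, w0   [and-rule on 4]
6. c, w0   [and-rule on 4]
7. not (c or a), w0   [neg-and-rule on 2 (branches; this branch)]
8. not c, w0   [neg-or-rule on 7]
9. not a, w0   [neg-or-rule on 7]
Accessibility: w0Rw0
Branch closes: c and not c both at w0.
Every branch of the negation's tableau closes; the branch above is one of them.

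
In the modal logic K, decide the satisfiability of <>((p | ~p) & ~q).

1. <>((p | ~p) & ~q), 0
2. (p | ~p) & ~q, 1   [<>-rule on 1: fresh world 1, 0R1]
3. p | ~p, 1   [&-rule on 2]
4. ~q, 1   [&-rule on 2]
5. ~p, 1   [|-rule on 3 (branches; this branch)]
Accessibility: 0R1

Yes, satisfiable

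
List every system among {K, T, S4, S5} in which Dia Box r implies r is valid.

S5

S5-tableau for the negation not (Dia Box r implies r):
1. not (Dia Box r implies r), 0
2. Dia Box r, 0
3. not r, 0
4. Box r, 1
5. r, 0
Accessibility: 0R0, 0R1, 1R0, 1R1
Branch closes: r and not r both at 0.
Every branch closes (one shown): valid in S5.
S4-tableau for the negation not (Dia Box r implies r):
1. not (Dia Box r implies r), 0
2. Dia Box r, 0
3. not r, 0
4. Box r, 1
5. r, 1
Accessibility: 0R0, 0R1, 1R1
Complete open branch: countermodel on an S4-frame, so not valid in S4, nor in K, T (the same frame is also a K-frame and a T-frame).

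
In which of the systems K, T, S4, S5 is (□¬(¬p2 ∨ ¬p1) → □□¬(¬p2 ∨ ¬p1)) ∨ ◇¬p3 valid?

S4, S5

S4-tableau for the negation ¬((□¬(¬p2 ∨ ¬p1) → □□¬(¬p2 ∨ ¬p1)) ∨ ◇¬p3):
1. ¬((□¬(¬p2 ∨ ¬p1) → □□¬(¬p2 ∨ ¬p1)) ∨ ◇¬p3), u
2. ¬(□¬(¬p2 ∨ ¬p1) → □□¬(¬p2 ∨ ¬p1)), u
3. ¬◇¬p3, u
4. □¬(¬p2 ∨ ¬p1), u
5. ¬□□¬(¬p2 ∨ ¬p1), u
6. p3, u
7. ¬(¬p2 ∨ ¬p1), u
8. p2, u
9. p1, u
10. ¬□¬(¬p2 ∨ ¬p1), v
11. p3, v
12. ¬(¬p2 ∨ ¬p1), v
13. p2, v
14. p1, v
15. ¬p2 ∨ ¬p1, w
16. p3, w
17. ¬(¬p2 ∨ ¬p1), w
18. p2, w
19. p1, w
20. ¬p1, w
Accessibility: uRu, uRv, uRw, vRv, vRw, wRw
Branch closes: p1 and ¬p1 both at w.
Every branch closes (one shown): valid in S4, hence also in S5 (every theorem of S4 is a theorem of S5).
T-tableau for the negation ¬((□¬(¬p2 ∨ ¬p1) → □□¬(¬p2 ∨ ¬p1)) ∨ ◇¬p3):
1. ¬((□¬(¬p2 ∨ ¬p1) → □□¬(¬p2 ∨ ¬p1)) ∨ ◇¬p3), u
2. ¬(□¬(¬p2 ∨ ¬p1) → □□¬(¬p2 ∨ ¬p1)), u
3. ¬◇¬p3, u
4. □¬(¬p2 ∨ ¬p1), u
5. ¬□□¬(¬p2 ∨ ¬p1), u
6. p3, u
7. ¬(¬p2 ∨ ¬p1), u
8. p2, u
9. p1, u
10. ¬□¬(¬p2 ∨ ¬p1), v
11. p3, v
12. ¬(¬p2 ∨ ¬p1), v
13. p2, v
14. p1, v
15. ¬p2 ∨ ¬p1, w
16. ¬p1, w
Accessibility: uRu, uRv, vRv, vRw, wRw
Complete open branch: countermodel on a T-frame, so not valid in T, nor in K (the same frame is also a K-frame).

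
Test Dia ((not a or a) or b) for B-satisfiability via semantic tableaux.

Yes, satisfiable

1. Dia ((not a or a) or b), w0
2. (not a or a) or b, w1   [Dia-rule on 1: fresh world w1, w0Rw1]
3. b, w1   [or-rule on 2 (branches; this branch)]
Accessibility: w0Rw0, w0Rw1, w1Rw0, w1Rw1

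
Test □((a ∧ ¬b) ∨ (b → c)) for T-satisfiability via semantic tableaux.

1. □((a ∧ ¬b) ∨ (b → c)), 0
2. (a ∧ ¬b) ∨ (b → c), 0
3. b → c, 0
4. c, 0
Accessibility: 0R0

Satisfiable (open branch found)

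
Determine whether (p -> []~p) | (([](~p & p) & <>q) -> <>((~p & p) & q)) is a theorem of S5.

Tableau for the negation ~((p -> []~p) | (([](~p & p) & <>q) -> <>((~p & p) & q))):
1. ~((p -> []~p) | (([](~p & p) & <>q) -> <>((~p & p) & q))), 0
2. ~(p -> []~p), 0
3. ~(([](~p & p) & <>q) -> <>((~p & p) & q)), 0
4. p, 0
5. ~[]~p, 0
6. [](~p & p) & <>q, 0
7. ~<>((~p & p) & q), 0
8. [](~p & p), 0
9. <>q, 0
10. ~((~p & p) & q), 0
11. ~p & p, 0
12. ~p, 0
Accessibility: 0R0
Branch closes: p and ~p both at 0.
All branches of the negation close; one closing branch shown above.

Valid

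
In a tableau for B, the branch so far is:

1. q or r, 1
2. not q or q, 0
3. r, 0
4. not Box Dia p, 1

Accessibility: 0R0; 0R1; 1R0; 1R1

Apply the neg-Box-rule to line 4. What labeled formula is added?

a fresh world 2 with 1R2, and not Dia p at 2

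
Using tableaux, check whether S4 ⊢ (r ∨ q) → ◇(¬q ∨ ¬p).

Tableau for the negation ¬((r ∨ q) → ◇(¬q ∨ ¬p)):
1. ¬((r ∨ q) → ◇(¬q ∨ ¬p)), 0
2. r ∨ q, 0
3. ¬◇(¬q ∨ ¬p), 0
4. ¬(¬q ∨ ¬p), 0
5. q, 0
6. p, 0
Accessibility: 0R0
The negation has an open branch (countermodel exists).

Invalid (countermodel exists)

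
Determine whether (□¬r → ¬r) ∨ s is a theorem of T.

Valid

Tableau for the negation ¬((□¬r → ¬r) ∨ s):
1. ¬((□¬r → ¬r) ∨ s), 0
2. ¬(□¬r → ¬r), 0   [¬∨-rule on 1]
3. ¬s, 0   [¬∨-rule on 1]
4. □¬r, 0   [¬→-rule on 2]
5. r, 0   [¬→-rule on 2]
6. ¬r, 0   [□-rule on 4 via 0R0]
Accessibility: 0R0
Branch closes: r and ¬r both at 0.
Every branch of the negation's tableau closes; the branch above is one of them.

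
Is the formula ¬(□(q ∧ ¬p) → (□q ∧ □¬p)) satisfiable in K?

1. ¬(□(q ∧ ¬p) → (□q ∧ □¬p)), u
2. □(q ∧ ¬p), u
3. ¬(□q ∧ □¬p), u
4. ¬□¬p, u
5. p, v
6. q ∧ ¬p, v
7. q, v
8. ¬p, v
Accessibility: uRv
Branch closes: p and ¬p both at v.
Every branch closes; the branch above is one of them.

Unsatisfiable (every branch closes)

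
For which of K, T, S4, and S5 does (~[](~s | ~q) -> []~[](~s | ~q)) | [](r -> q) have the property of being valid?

S5

S5-tableau for the negation ~((~[](~s | ~q) -> []~[](~s | ~q)) | [](r -> q)):
1. ~((~[](~s | ~q) -> []~[](~s | ~q)) | [](r -> q)), u
2. ~(~[](~s | ~q) -> []~[](~s | ~q)), u
3. ~[](r -> q), u
4. ~[](~s | ~q), u
5. ~[]~[](~s | ~q), u
6. ~(r -> q), v
7. r, v
8. ~q, v
9. ~(~s | ~q), w
10. s, w
11. q, w
12. [](~s | ~q), x
13. ~s | ~q, u
14. ~s | ~q, v
15. ~s | ~q, w
16. ~s | ~q, x
17. ~q, u
18. ~q, w
Accessibility: uRu, uRv, uRw, uRx, vRu, vRv, vRw, vRx, wRu, wRv, wRw, wRx, xRu, xRv, xRw, xRx
Branch closes: q and ~q both at w.
Every branch closes (one shown): valid in S5.
S4-tableau for the negation ~((~[](~s | ~q) -> []~[](~s | ~q)) | [](r -> q)):
1. ~((~[](~s | ~q) -> []~[](~s | ~q)) | [](r -> q)), u
2. ~(~[](~s | ~q) -> []~[](~s | ~q)), u
3. ~[](r -> q), u
4. ~[](~s | ~q), u
5. ~[]~[](~s | ~q), u
6. ~(r -> q), v
7. r, v
8. ~q, v
9. ~(~s | ~q), w
10. s, w
11. q, w
12. [](~s | ~q), x
13. ~s | ~q, x
14. ~q, x
Accessibility: uRu, uRv, uRw, uRx, vRv, wRw, xRx
Complete open branch: countermodel on an S4-frame, so not valid in S4, nor in K, T (the same frame is also a K-frame and a T-frame).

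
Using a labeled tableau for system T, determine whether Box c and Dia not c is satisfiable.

1. Box c and Dia not c, u
2. Box c, u
3. Dia not c, u
4. c, u
5. not c, v
6. c, v
Accessibility: uRu, uRv, vRv
Branch closes: c and not c both at v.
All branches of the tableau close; one closing branch shown above.

Unsatisfiable (every branch closes)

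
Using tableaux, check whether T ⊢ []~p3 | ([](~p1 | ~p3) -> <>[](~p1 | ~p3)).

Tableau for the negation ~([]~p3 | ([](~p1 | ~p3) -> <>[](~p1 | ~p3))):
1. ~([]~p3 | ([](~p1 | ~p3) -> <>[](~p1 | ~p3))), 0
2. ~[]~p3, 0
3. ~([](~p1 | ~p3) -> <>[](~p1 | ~p3)), 0
4. [](~p1 | ~p3), 0
5. ~<>[](~p1 | ~p3), 0
6. ~p1 | ~p3, 0
7. ~[](~p1 | ~p3), 0
8. ~p3, 0
9. p3, 1
10. ~p1 | ~p3, 1
11. ~[](~p1 | ~p3), 1
12. ~p1, 1
13. ~(~p1 | ~p3), 2
14. p1, 2
15. p3, 2
16. ~p1 | ~p3, 2
17. ~[](~p1 | ~p3), 2
18. ~p3, 2
Accessibility: 0R0, 0R1, 0R2, 1R1, 2R2
Branch closes: p3 and ~p3 both at 2.
All branches of the negation close; one closing branch shown above.

Valid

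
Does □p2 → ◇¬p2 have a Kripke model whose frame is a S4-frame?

Satisfiable (open branch found)

1. □p2 → ◇¬p2, u
2. ◇¬p2, u
3. ¬p2, v
Accessibility: uRu, uRv, vRv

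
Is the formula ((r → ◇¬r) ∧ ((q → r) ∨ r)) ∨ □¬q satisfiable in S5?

Satisfiable (open branch found)

1. ((r → ◇¬r) ∧ ((q → r) ∨ r)) ∨ □¬q, u
2. □¬q, u
3. ¬q, u
Accessibility: uRu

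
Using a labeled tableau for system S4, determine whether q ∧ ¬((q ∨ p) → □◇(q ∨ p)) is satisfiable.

1. q ∧ ¬((q ∨ p) → □◇(q ∨ p)), u
2. q, u
3. ¬((q ∨ p) → □◇(q ∨ p)), u
4. q ∨ p, u
5. ¬□◇(q ∨ p), u
6. p, u
7. ¬◇(q ∨ p), v
8. ¬(q ∨ p), v
9. ¬q, v
10. ¬p, v
Accessibility: uRu, uRv, vRv

Satisfiable (open branch found)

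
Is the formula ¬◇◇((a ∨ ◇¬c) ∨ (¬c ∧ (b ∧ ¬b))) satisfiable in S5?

1. ¬◇◇((a ∨ ◇¬c) ∨ (¬c ∧ (b ∧ ¬b))), u
2. ¬◇((a ∨ ◇¬c) ∨ (¬c ∧ (b ∧ ¬b))), u   [¬◇-rule on 1 via uRu]
3. ¬((a ∨ ◇¬c) ∨ (¬c ∧ (b ∧ ¬b))), u   [¬◇-rule on 2 via uRu]
4. ¬(a ∨ ◇¬c), u   [¬∨-rule on 3]
5. ¬(¬c ∧ (b ∧ ¬b)), u   [¬∨-rule on 3]
6. ¬a, u   [¬∨-rule on 4]
7. ¬◇¬c, u   [¬∨-rule on 4]
8. c, u   [¬◇-rule on 7 via uRu]
9. ¬(b ∧ ¬b), u   [¬∧-rule on 5 (branches; this branch)]
10. b, u   [¬∧-rule on 9 (branches; this branch)]
Accessibility: uRu

Yes, satisfiable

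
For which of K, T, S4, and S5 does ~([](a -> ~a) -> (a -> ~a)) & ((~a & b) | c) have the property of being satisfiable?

K

K-tableau for the formula:
1. ~([](a -> ~a) -> (a -> ~a)) & ((~a & b) | c), 0
2. ~([](a -> ~a) -> (a -> ~a)), 0
3. (~a & b) | c, 0
4. [](a -> ~a), 0
5. ~(a -> ~a), 0
6. a, 0
7. c, 0
Complete open branch: satisfiable in K.
T-tableau for the formula:
1. ~([](a -> ~a) -> (a -> ~a)) & ((~a & b) | c), 0
2. ~([](a -> ~a) -> (a -> ~a)), 0
3. (~a & b) | c, 0
4. [](a -> ~a), 0
5. ~(a -> ~a), 0
6. a, 0
7. a -> ~a, 0
8. c, 0
9. ~a, 0
Accessibility: 0R0
Branch closes: a and ~a both at 0.
Every branch closes (one shown): unsatisfiable in T, hence also in S4, S5 (every S4/S5-frame is a T-frame).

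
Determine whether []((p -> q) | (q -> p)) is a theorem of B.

Tableau for the negation ~[]((p -> q) | (q -> p)):
1. ~[]((p -> q) | (q -> p)), u
2. ~((p -> q) | (q -> p)), v
3. ~(p -> q), v
4. ~(q -> p), v
5. p, v
6. ~q, v
7. q, v
8. ~p, v
Accessibility: uRu, uRv, vRu, vRv
Branch closes: q and ~q both at v.
All branches of the negation close; one closing branch shown above.

Valid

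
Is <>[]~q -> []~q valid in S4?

Tableau for the negation ~(<>[]~q -> []~q):
1. ~(<>[]~q -> []~q), u
2. <>[]~q, u   [~->-rule on 1]
3. ~[]~q, u   [~->-rule on 1]
4. []~q, v   [<>-rule on 2: fresh world v, uRv]
5. ~q, v   [[]-rule on 4 via vRv]
6. q, w   [~[]-rule on 3: fresh world w, uRw]
Accessibility: uRu, uRv, uRw, vRv, wRw
The negation has an open branch (countermodel exists).

Not valid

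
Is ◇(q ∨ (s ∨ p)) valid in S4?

Tableau for the negation ¬◇(q ∨ (s ∨ p)):
1. ¬◇(q ∨ (s ∨ p)), u
2. ¬(q ∨ (s ∨ p)), u
3. ¬q, u
4. ¬(s ∨ p), u
5. ¬s, u
6. ¬p, u
Accessibility: uRu
The negation has an open branch (countermodel exists).

Not valid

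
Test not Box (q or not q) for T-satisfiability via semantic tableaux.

Unsatisfiable

1. not Box (q or not q), w0
2. not (q or not q), w1   [neg-Box-rule on 1: fresh world w1, w0Rw1]
3. not q, w1   [neg-or-rule on 2]
4. q, w1   [neg-or-rule on 2]
Accessibility: w0Rw0, w0Rw1, w1Rw1
Branch closes: q and not q both at w1.
Every branch closes; the branch above is one of them.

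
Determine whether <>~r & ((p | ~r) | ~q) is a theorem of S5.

Invalid (countermodel exists)

Tableau for the negation ~(<>~r & ((p | ~r) | ~q)):
1. ~(<>~r & ((p | ~r) | ~q)), 0
2. ~((p | ~r) | ~q), 0   [~&-rule on 1 (branches; this branch)]
3. ~(p | ~r), 0   [~|-rule on 2]
4. q, 0   [~|-rule on 2]
5. ~p, 0   [~|-rule on 3]
6. r, 0   [~|-rule on 3]
Accessibility: 0R0
The negation has an open branch (countermodel exists).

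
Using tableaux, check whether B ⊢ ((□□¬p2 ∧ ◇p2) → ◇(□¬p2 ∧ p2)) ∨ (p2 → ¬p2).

Valid

Tableau for the negation ¬(((□□¬p2 ∧ ◇p2) → ◇(□¬p2 ∧ p2)) ∨ (p2 → ¬p2)):
1. ¬(((□□¬p2 ∧ ◇p2) → ◇(□¬p2 ∧ p2)) ∨ (p2 → ¬p2)), 0
2. ¬((□□¬p2 ∧ ◇p2) → ◇(□¬p2 ∧ p2)), 0
3. ¬(p2 → ¬p2), 0
4. □□¬p2 ∧ ◇p2, 0
5. ¬◇(□¬p2 ∧ p2), 0
6. p2, 0
7. □□¬p2, 0
8. ◇p2, 0
9. ¬(□¬p2 ∧ p2), 0
10. □¬p2, 0
11. ¬p2, 0
Accessibility: 0R0
Branch closes: p2 and ¬p2 both at 0.
All branches of the negation close; one closing branch shown above.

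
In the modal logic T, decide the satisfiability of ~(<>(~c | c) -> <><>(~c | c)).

Unsatisfiable

1. ~(<>(~c | c) -> <><>(~c | c)), 0
2. <>(~c | c), 0
3. ~<><>(~c | c), 0
4. ~<>(~c | c), 0
5. ~(~c | c), 0
6. c, 0
7. ~c, 0
Accessibility: 0R0
Branch closes: c and ~c both at 0.
(One branch shown.) All branches close.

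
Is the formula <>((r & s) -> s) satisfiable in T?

1. <>((r & s) -> s), u
2. (r & s) -> s, v   [<>-rule on 1: fresh world v, uRv]
3. s, v   [->-rule on 2 (branches; this branch)]
Accessibility: uRu, uRv, vRv

Satisfiable (open branch found)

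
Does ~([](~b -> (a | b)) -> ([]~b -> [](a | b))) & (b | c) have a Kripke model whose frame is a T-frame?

Unsatisfiable (every branch closes)

1. ~([](~b -> (a | b)) -> ([]~b -> [](a | b))) & (b | c), u
2. ~([](~b -> (a | b)) -> ([]~b -> [](a | b))), u   [&-rule on 1]
3. b | c, u   [&-rule on 1]
4. [](~b -> (a | b)), u   [~->-rule on 2]
5. ~([]~b -> [](a | b)), u   [~->-rule on 2]
6. []~b, u   [~->-rule on 5]
7. ~[](a | b), u   [~->-rule on 5]
8. ~b -> (a | b), u   [[]-rule on 4 via uRu]
9. ~b, u   [[]-rule on 6 via uRu]
10. c, u   [|-rule on 3 (branches; this branch)]
11. a | b, u   [->-rule on 8 (branches; this branch)]
12. a, u   [|-rule on 11 (branches; this branch)]
13. ~(a | b), v   [~[]-rule on 7: fresh world v, uRv]
14. ~a, v   [~|-rule on 13]
15. ~b, v   [~|-rule on 13]
16. ~b -> (a | b), v   [[]-rule on 4 via uRv]
17. a | b, v   [->-rule on 16 (branches; this branch)]
18. b, v   [|-rule on 17 (branches; this branch)]
Accessibility: uRu, uRv, vRv
Branch closes: b and ~b both at v.
Every branch closes; the branch above is one of them.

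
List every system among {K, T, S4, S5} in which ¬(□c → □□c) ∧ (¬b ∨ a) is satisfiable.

S4-tableau for the formula:
1. ¬(□c → □□c) ∧ (¬b ∨ a), 0
2. ¬(□c → □□c), 0
3. ¬b ∨ a, 0
4. □c, 0
5. ¬□□c, 0
6. c, 0
7. a, 0
8. ¬□c, 1
9. c, 1
10. ¬c, 2
11. c, 2
Accessibility: 0R0, 0R1, 0R2, 1R1, 1R2, 2R2
Branch closes: c and ¬c both at 2.
Every branch closes (one shown): unsatisfiable in S4, hence also in S5 (every S5-frame is an S4-frame).
T-tableau for the formula:
1. ¬(□c → □□c) ∧ (¬b ∨ a), 0
2. ¬(□c → □□c), 0
3. ¬b ∨ a, 0
4. □c, 0
5. ¬□□c, 0
6. c, 0
7. a, 0
8. ¬□c, 1
9. c, 1
10. ¬c, 2
Accessibility: 0R0, 0R1, 1R1, 1R2, 2R2
Complete open branch: satisfiable in T, hence also in K (this T-model is also a K-model).

K, T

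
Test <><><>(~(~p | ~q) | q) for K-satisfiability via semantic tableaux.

Satisfiable

1. <><><>(~(~p | ~q) | q), 0
2. <><>(~(~p | ~q) | q), 1   [<>-rule on 1: fresh world 1, 0R1]
3. <>(~(~p | ~q) | q), 2   [<>-rule on 2: fresh world 2, 1R2]
4. ~(~p | ~q) | q, 3   [<>-rule on 3: fresh world 3, 2R3]
5. q, 3   [|-rule on 4 (branches; this branch)]
Accessibility: 0R1, 1R2, 2R3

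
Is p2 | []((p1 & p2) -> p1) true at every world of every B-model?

Tableau for the negation ~(p2 | []((p1 & p2) -> p1)):
1. ~(p2 | []((p1 & p2) -> p1)), w0
2. ~p2, w0   [~|-rule on 1]
3. ~[]((p1 & p2) -> p1), w0   [~|-rule on 1]
4. ~((p1 & p2) -> p1), w1   [~[]-rule on 3: fresh world w1, w0Rw1]
5. p1 & p2, w1   [~->-rule on 4]
6. ~p1, w1   [~->-rule on 4]
7. p1, w1   [&-rule on 5]
8. p2, w1   [&-rule on 5]
Accessibility: w0Rw0, w0Rw1, w1Rw0, w1Rw1
Branch closes: p1 and ~p1 both at w1.
All branches of the negation close; one closing branch shown above.

Yes, valid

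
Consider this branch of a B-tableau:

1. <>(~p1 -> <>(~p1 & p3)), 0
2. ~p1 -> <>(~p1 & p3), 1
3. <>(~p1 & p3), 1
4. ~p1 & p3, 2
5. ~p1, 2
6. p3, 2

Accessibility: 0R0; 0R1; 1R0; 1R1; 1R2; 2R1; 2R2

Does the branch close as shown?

Not closed

There is no literal clash: for every atom and world, at most one sign appears.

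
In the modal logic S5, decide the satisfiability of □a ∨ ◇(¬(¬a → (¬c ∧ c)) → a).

1. □a ∨ ◇(¬(¬a → (¬c ∧ c)) → a), w0
2. ◇(¬(¬a → (¬c ∧ c)) → a), w0
3. ¬(¬a → (¬c ∧ c)) → a, w1
4. a, w1
Accessibility: w0Rw0, w0Rw1, w1Rw0, w1Rw1

Satisfiable (open branch found)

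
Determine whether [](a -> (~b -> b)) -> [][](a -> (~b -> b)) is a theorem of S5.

Valid

Tableau for the negation ~([](a -> (~b -> b)) -> [][](a -> (~b -> b))):
1. ~([](a -> (~b -> b)) -> [][](a -> (~b -> b))), 0
2. [](a -> (~b -> b)), 0
3. ~[][](a -> (~b -> b)), 0
4. a -> (~b -> b), 0
5. ~b -> b, 0
6. b, 0
7. ~[](a -> (~b -> b)), 1
8. a -> (~b -> b), 1
9. ~b -> b, 1
10. b, 1
11. ~(a -> (~b -> b)), 2
12. a, 2
13. ~(~b -> b), 2
14. ~b, 2
15. a -> (~b -> b), 2
16. ~b -> b, 2
17. b, 2
Accessibility: 0R0, 0R1, 0R2, 1R0, 1R1, 1R2, 2R0, 2R1, 2R2
Branch closes: b and ~b both at 2.
Every branch of the negation's tableau closes; the branch above is one of them.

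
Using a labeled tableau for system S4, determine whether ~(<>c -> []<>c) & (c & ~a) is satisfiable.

Satisfiable (open branch found)

1. ~(<>c -> []<>c) & (c & ~a), u
2. ~(<>c -> []<>c), u   [&-rule on 1]
3. c & ~a, u   [&-rule on 1]
4. <>c, u   [~->-rule on 2]
5. ~[]<>c, u   [~->-rule on 2]
6. c, u   [&-rule on 3]
7. ~a, u   [&-rule on 3]
8. c, v   [<>-rule on 4: fresh world v, uRv]
9. ~<>c, w   [~[]-rule on 5: fresh world w, uRw]
10. ~c, w   [~<>-rule on 9 via wRw]
Accessibility: uRu, uRv, uRw, vRv, wRw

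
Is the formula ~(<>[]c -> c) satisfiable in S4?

1. ~(<>[]c -> c), w0
2. <>[]c, w0
3. ~c, w0
4. []c, w1
5. c, w1
Accessibility: w0Rw0, w0Rw1, w1Rw1

Satisfiable (open branch found)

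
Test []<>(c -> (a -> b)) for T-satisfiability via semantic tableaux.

1. []<>(c -> (a -> b)), 0
2. <>(c -> (a -> b)), 0
3. c -> (a -> b), 1
4. <>(c -> (a -> b)), 1
5. a -> b, 1
6. b, 1
7. c -> (a -> b), 2
8. a -> b, 2
9. b, 2
Accessibility: 0R0, 0R1, 1R1, 1R2, 2R2

Yes, satisfiable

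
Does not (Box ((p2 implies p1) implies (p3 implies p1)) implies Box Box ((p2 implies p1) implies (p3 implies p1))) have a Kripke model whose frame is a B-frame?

Yes, satisfiable

1. not (Box ((p2 implies p1) implies (p3 implies p1)) implies Box Box ((p2 implies p1) implies (p3 implies p1))), 0
2. Box ((p2 implies p1) implies (p3 implies p1)), 0
3. not Box Box ((p2 implies p1) implies (p3 implies p1)), 0
4. (p2 implies p1) implies (p3 implies p1), 0
5. p3 implies p1, 0
6. p1, 0
7. not Box ((p2 implies p1) implies (p3 implies p1)), 1
8. (p2 implies p1) implies (p3 implies p1), 1
9. p3 implies p1, 1
10. p1, 1
11. not ((p2 implies p1) implies (p3 implies p1)), 2
12. p2 implies p1, 2
13. not (p3 implies p1), 2
14. p3, 2
15. not p1, 2
16. not p2, 2
Accessibility: 0R0, 0R1, 1R0, 1R1, 1R2, 2R1, 2R2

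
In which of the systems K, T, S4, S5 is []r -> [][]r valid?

S4, S5

T-tableau for the negation ~([]r -> [][]r):
1. ~([]r -> [][]r), 0
2. []r, 0   [~->-rule on 1]
3. ~[][]r, 0   [~->-rule on 1]
4. r, 0   [[]-rule on 2 via 0R0]
5. ~[]r, 1   [~[]-rule on 3: fresh world 1, 0R1]
6. r, 1   [[]-rule on 2 via 0R1]
7. ~r, 2   [~[]-rule on 5: fresh world 2, 1R2]
Accessibility: 0R0, 0R1, 1R1, 1R2, 2R2
Complete open branch: countermodel on a T-frame, so not valid in T, nor in K (the same frame is also a K-frame).
S4-tableau for the negation ~([]r -> [][]r):
1. ~([]r -> [][]r), 0
2. []r, 0   [~->-rule on 1]
3. ~[][]r, 0   [~->-rule on 1]
4. r, 0   [[]-rule on 2 via 0R0]
5. ~[]r, 1   [~[]-rule on 3: fresh world 1, 0R1]
6. r, 1   [[]-rule on 2 via 0R1]
7. ~r, 2   [~[]-rule on 5: fresh world 2, 1R2]
8. r, 2   [[]-rule on 2 via 0R2]
Accessibility: 0R0, 0R1, 0R2, 1R1, 1R2, 2R2
Branch closes: r and ~r both at 2.
Every branch closes (one shown): valid in S4, hence also in S5 (every theorem of S4 is a theorem of S5).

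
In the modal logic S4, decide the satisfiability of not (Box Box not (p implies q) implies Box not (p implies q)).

Unsatisfiable

1. not (Box Box not (p implies q) implies Box not (p implies q)), 0
2. Box Box not (p implies q), 0   [neg-implies-rule on 1]
3. not Box not (p implies q), 0   [neg-implies-rule on 1]
4. Box not (p implies q), 0   [Box-rule on 2 via 0R0]
5. not (p implies q), 0   [Box-rule on 4 via 0R0]
6. p, 0   [neg-implies-rule on 5]
7. not q, 0   [neg-implies-rule on 5]
8. p implies q, 1   [neg-Box-rule on 3: fresh world 1, 0R1]
9. Box not (p implies q), 1   [Box-rule on 2 via 0R1]
10. not (p implies q), 1   [Box-rule on 4 via 0R1]
11. p, 1   [neg-implies-rule on 10]
12. not q, 1   [neg-implies-rule on 10]
13. q, 1   [implies-rule on 8 (branches; this branch)]
Accessibility: 0R0, 0R1, 1R1
Branch closes: q and not q both at 1.
All branches of the tableau close; one closing branch shown above.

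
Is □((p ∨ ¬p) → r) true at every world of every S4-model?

Tableau for the negation ¬□((p ∨ ¬p) → r):
1. ¬□((p ∨ ¬p) → r), w0
2. ¬((p ∨ ¬p) → r), w1
3. p ∨ ¬p, w1
4. ¬r, w1
5. ¬p, w1
Accessibility: w0Rw0, w0Rw1, w1Rw1
The negation has an open branch (countermodel exists).

Not valid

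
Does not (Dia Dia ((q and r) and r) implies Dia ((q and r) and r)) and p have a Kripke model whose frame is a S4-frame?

1. not (Dia Dia ((q and r) and r) implies Dia ((q and r) and r)) and p, u
2. not (Dia Dia ((q and r) and r) implies Dia ((q and r) and r)), u
3. p, u
4. Dia Dia ((q and r) and r), u
5. not Dia ((q and r) and r), u
6. not ((q and r) and r), u
7. not (q and r), u
8. not r, u
9. Dia ((q and r) and r), v
10. not ((q and r) and r), v
11. not (q and r), v
12. not r, v
13. (q and r) and r, w
14. q and r, w
15. r, w
16. q, w
17. not ((q and r) and r), w
18. not (q and r), w
19. not r, w
Accessibility: uRu, uRv, uRw, vRv, vRw, wRw
Branch closes: r and not r both at w.
Every branch closes; the branch above is one of them.

No, unsatisfiable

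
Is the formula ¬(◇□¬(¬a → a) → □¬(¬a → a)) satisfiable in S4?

1. ¬(◇□¬(¬a → a) → □¬(¬a → a)), u
2. ◇□¬(¬a → a), u
3. ¬□¬(¬a → a), u
4. □¬(¬a → a), v
5. ¬(¬a → a), v
6. ¬a, v
7. ¬a → a, w
8. a, w
Accessibility: uRu, uRv, uRw, vRv, wRw

Yes, satisfiable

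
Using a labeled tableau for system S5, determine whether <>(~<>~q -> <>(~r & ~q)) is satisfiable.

1. <>(~<>~q -> <>(~r & ~q)), w0
2. ~<>~q -> <>(~r & ~q), w1   [<>-rule on 1: fresh world w1, w0Rw1]
3. <>(~r & ~q), w1   [->-rule on 2 (branches; this branch)]
4. ~r & ~q, w2   [<>-rule on 3: fresh world w2, w1Rw2]
5. ~r, w2   [&-rule on 4]
6. ~q, w2   [&-rule on 4]
Accessibility: w0Rw0, w0Rw1, w0Rw2, w1Rw0, w1Rw1, w1Rw2, w2Rw0, w2Rw1, w2Rw2

Satisfiable (open branch found)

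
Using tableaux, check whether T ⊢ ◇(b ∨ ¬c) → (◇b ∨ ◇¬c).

Tableau for the negation ¬(◇(b ∨ ¬c) → (◇b ∨ ◇¬c)):
1. ¬(◇(b ∨ ¬c) → (◇b ∨ ◇¬c)), u
2. ◇(b ∨ ¬c), u
3. ¬(◇b ∨ ◇¬c), u
4. ¬◇b, u
5. ¬◇¬c, u
6. ¬b, u
7. c, u
8. b ∨ ¬c, v
9. ¬b, v
10. c, v
11. ¬c, v
Accessibility: uRu, uRv, vRv
Branch closes: c and ¬c both at v.
Every branch of the negation's tableau closes; the branch above is one of them.

Yes, valid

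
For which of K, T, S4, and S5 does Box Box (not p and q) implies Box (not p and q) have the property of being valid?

T, S4, S5

K-tableau for the negation not (Box Box (not p and q) implies Box (not p and q)):
1. not (Box Box (not p and q) implies Box (not p and q)), u
2. Box Box (not p and q), u
3. not Box (not p and q), u
4. not (not p and q), v
5. Box (not p and q), v
6. not q, v
Accessibility: uRv
Complete open branch: countermodel on a K-frame, so not valid in K.
T-tableau for the negation not (Box Box (not p and q) implies Box (not p and q)):
1. not (Box Box (not p and q) implies Box (not p and q)), u
2. Box Box (not p and q), u
3. not Box (not p and q), u
4. Box (not p and q), u
5. not p and q, u
6. not p, u
7. q, u
8. not (not p and q), v
9. Box (not p and q), v
10. not p and q, v
11. not p, v
12. q, v
13. not q, v
Accessibility: uRu, uRv, vRv
Branch closes: q and not q both at v.
Every branch closes (one shown): valid in T, hence also in S4, S5 (every theorem of T is a theorem of S4 and S5).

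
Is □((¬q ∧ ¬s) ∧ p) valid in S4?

Tableau for the negation ¬□((¬q ∧ ¬s) ∧ p):
1. ¬□((¬q ∧ ¬s) ∧ p), u
2. ¬((¬q ∧ ¬s) ∧ p), v   [¬□-rule on 1: fresh world v, uRv]
3. ¬p, v   [¬∧-rule on 2 (branches; this branch)]
Accessibility: uRu, uRv, vRv
The negation has an open branch (countermodel exists).

Invalid (countermodel exists)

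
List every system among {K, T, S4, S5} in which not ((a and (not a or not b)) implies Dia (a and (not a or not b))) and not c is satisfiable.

T-tableau for the formula:
1. not ((a and (not a or not b)) implies Dia (a and (not a or not b))) and not c, u
2. not ((a and (not a or not b)) implies Dia (a and (not a or not b))), u
3. not c, u
4. a and (not a or not b), u
5. not Dia (a and (not a or not b)), u
6. a, u
7. not a or not b, u
8. not (a and (not a or not b)), u
9. not b, u
10. not (not a or not b), u
11. b, u
Accessibility: uRu
Branch closes: b and not b both at u.
Every branch closes (one shown): unsatisfiable in T, hence also in S4, S5 (every S4/S5-frame is a T-frame).
K-tableau for the formula:
1. not ((a and (not a or not b)) implies Dia (a and (not a or not b))) and not c, u
2. not ((a and (not a or not b)) implies Dia (a and (not a or not b))), u
3. not c, u
4. a and (not a or not b), u
5. not Dia (a and (not a or not b)), u
6. a, u
7. not a or not b, u
8. not b, u
Complete open branch: satisfiable in K.

K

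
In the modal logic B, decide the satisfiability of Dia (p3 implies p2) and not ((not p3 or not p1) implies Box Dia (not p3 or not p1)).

1. Dia (p3 implies p2) and not ((not p3 or not p1) implies Box Dia (not p3 or not p1)), 0
2. Dia (p3 implies p2), 0
3. not ((not p3 or not p1) implies Box Dia (not p3 or not p1)), 0
4. not p3 or not p1, 0
5. not Box Dia (not p3 or not p1), 0
6. not p1, 0
7. p3 implies p2, 1
8. p2, 1
9. not Dia (not p3 or not p1), 2
10. not (not p3 or not p1), 0
11. p3, 0
12. p1, 0
Accessibility: 0R0, 0R1, 0R2, 1R0, 1R1, 2R0, 2R2
Branch closes: p1 and not p1 both at 0.
All branches of the tableau close; one closing branch shown above.

No, unsatisfiable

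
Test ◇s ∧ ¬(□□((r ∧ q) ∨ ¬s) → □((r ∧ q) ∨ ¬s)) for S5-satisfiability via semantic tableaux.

Unsatisfiable (every branch closes)

1. ◇s ∧ ¬(□□((r ∧ q) ∨ ¬s) → □((r ∧ q) ∨ ¬s)), 0
2. ◇s, 0
3. ¬(□□((r ∧ q) ∨ ¬s) → □((r ∧ q) ∨ ¬s)), 0
4. □□((r ∧ q) ∨ ¬s), 0
5. ¬□((r ∧ q) ∨ ¬s), 0
6. □((r ∧ q) ∨ ¬s), 0
7. (r ∧ q) ∨ ¬s, 0
8. r ∧ q, 0
9. r, 0
10. q, 0
11. s, 1
12. □((r ∧ q) ∨ ¬s), 1
13. (r ∧ q) ∨ ¬s, 1
14. r ∧ q, 1
15. r, 1
16. q, 1
17. ¬((r ∧ q) ∨ ¬s), 2
18. ¬(r ∧ q), 2
19. s, 2
20. □((r ∧ q) ∨ ¬s), 2
21. (r ∧ q) ∨ ¬s, 2
22. ¬q, 2
23. r ∧ q, 2
24. r, 2
25. q, 2
Accessibility: 0R0, 0R1, 0R2, 1R0, 1R1, 1R2, 2R0, 2R1, 2R2
Branch closes: q and ¬q both at 2.
(One branch shown.) All branches close.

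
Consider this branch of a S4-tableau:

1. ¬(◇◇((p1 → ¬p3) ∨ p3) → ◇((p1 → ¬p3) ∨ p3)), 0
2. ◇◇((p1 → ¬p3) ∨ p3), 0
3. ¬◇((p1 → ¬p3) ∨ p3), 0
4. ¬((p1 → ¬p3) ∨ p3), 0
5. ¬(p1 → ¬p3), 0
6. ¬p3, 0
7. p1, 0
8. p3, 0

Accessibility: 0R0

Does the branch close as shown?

Closed

Both p3 and ¬p3 appear at 0.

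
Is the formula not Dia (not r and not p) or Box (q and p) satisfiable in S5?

1. not Dia (not r and not p) or Box (q and p), u
2. Box (q and p), u   [or-rule on 1 (branches; this branch)]
3. q and p, u   [Box-rule on 2 via uRu]
4. q, u   [and-rule on 3]
5. p, u   [and-rule on 3]
Accessibility: uRu

Satisfiable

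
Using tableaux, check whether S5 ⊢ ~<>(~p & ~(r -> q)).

Tableau for the negation <>(~p & ~(r -> q)):
1. <>(~p & ~(r -> q)), w0
2. ~p & ~(r -> q), w1   [<>-rule on 1: fresh world w1, w0Rw1]
3. ~p, w1   [&-rule on 2]
4. ~(r -> q), w1   [&-rule on 2]
5. r, w1   [~->-rule on 4]
6. ~q, w1   [~->-rule on 4]
Accessibility: w0Rw0, w0Rw1, w1Rw0, w1Rw1
The negation has an open branch (countermodel exists).

Invalid (countermodel exists)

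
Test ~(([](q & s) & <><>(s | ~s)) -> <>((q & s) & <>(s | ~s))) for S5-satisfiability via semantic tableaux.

Unsatisfiable (every branch closes)

1. ~(([](q & s) & <><>(s | ~s)) -> <>((q & s) & <>(s | ~s))), u
2. [](q & s) & <><>(s | ~s), u
3. ~<>((q & s) & <>(s | ~s)), u
4. [](q & s), u
5. <><>(s | ~s), u
6. ~((q & s) & <>(s | ~s)), u
7. q & s, u
8. q, u
9. s, u
10. ~<>(s | ~s), u
11. ~(s | ~s), u
12. ~s, u
Accessibility: uRu
Branch closes: s and ~s both at u.
(One branch shown.) All branches close.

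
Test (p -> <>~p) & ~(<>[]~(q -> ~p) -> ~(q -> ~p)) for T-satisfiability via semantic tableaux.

Satisfiable

1. (p -> <>~p) & ~(<>[]~(q -> ~p) -> ~(q -> ~p)), w0
2. p -> <>~p, w0
3. ~(<>[]~(q -> ~p) -> ~(q -> ~p)), w0
4. <>[]~(q -> ~p), w0
5. q -> ~p, w0
6. <>~p, w0
7. ~p, w0
8. []~(q -> ~p), w1
9. ~(q -> ~p), w1
10. q, w1
11. p, w1
12. ~p, w2
Accessibility: w0Rw0, w0Rw1, w0Rw2, w1Rw1, w2Rw2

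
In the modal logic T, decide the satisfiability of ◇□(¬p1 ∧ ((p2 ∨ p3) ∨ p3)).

Satisfiable (open branch found)

1. ◇□(¬p1 ∧ ((p2 ∨ p3) ∨ p3)), w0
2. □(¬p1 ∧ ((p2 ∨ p3) ∨ p3)), w1   [◇-rule on 1: fresh world w1, w0Rw1]
3. ¬p1 ∧ ((p2 ∨ p3) ∨ p3), w1   [□-rule on 2 via w1Rw1]
4. ¬p1, w1   [∧-rule on 3]
5. (p2 ∨ p3) ∨ p3, w1   [∧-rule on 3]
6. p3, w1   [∨-rule on 5 (branches; this branch)]
Accessibility: w0Rw0, w0Rw1, w1Rw1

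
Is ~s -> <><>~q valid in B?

Invalid (countermodel exists)

Tableau for the negation ~(~s -> <><>~q):
1. ~(~s -> <><>~q), u
2. ~s, u   [~->-rule on 1]
3. ~<><>~q, u   [~->-rule on 1]
4. ~<>~q, u   [~<>-rule on 3 via uRu]
5. q, u   [~<>-rule on 4 via uRu]
Accessibility: uRu
The negation has an open branch (countermodel exists).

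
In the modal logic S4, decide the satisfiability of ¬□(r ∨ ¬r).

Unsatisfiable (every branch closes)

1. ¬□(r ∨ ¬r), u
2. ¬(r ∨ ¬r), v
3. ¬r, v
4. r, v
Accessibility: uRu, uRv, vRv
Branch closes: r and ¬r both at v.
(One branch shown.) All branches close.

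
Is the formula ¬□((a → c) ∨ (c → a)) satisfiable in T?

1. ¬□((a → c) ∨ (c → a)), 0
2. ¬((a → c) ∨ (c → a)), 1   [¬□-rule on 1: fresh world 1, 0R1]
3. ¬(a → c), 1   [¬∨-rule on 2]
4. ¬(c → a), 1   [¬∨-rule on 2]
5. a, 1   [¬→-rule on 3]
6. ¬c, 1   [¬→-rule on 3]
7. c, 1   [¬→-rule on 4]
8. ¬a, 1   [¬→-rule on 4]
Accessibility: 0R0, 0R1, 1R1
Branch closes: c and ¬c both at 1.
(One branch shown.) All branches close.

Unsatisfiable (every branch closes)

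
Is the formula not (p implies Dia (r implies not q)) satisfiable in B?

1. not (p implies Dia (r implies not q)), u
2. p, u   [neg-implies-rule on 1]
3. not Dia (r implies not q), u   [neg-implies-rule on 1]
4. not (r implies not q), u   [neg-Dia-rule on 3 via uRu]
5. r, u   [neg-implies-rule on 4]
6. q, u   [neg-implies-rule on 4]
Accessibility: uRu

Satisfiable (open branch found)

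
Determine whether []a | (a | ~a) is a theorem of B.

Valid in B

Tableau for the negation ~([]a | (a | ~a)):
1. ~([]a | (a | ~a)), w0
2. ~[]a, w0
3. ~(a | ~a), w0
4. ~a, w0
5. a, w0
Accessibility: w0Rw0
Branch closes: a and ~a both at w0.
Every branch of the negation's tableau closes; the branch above is one of them.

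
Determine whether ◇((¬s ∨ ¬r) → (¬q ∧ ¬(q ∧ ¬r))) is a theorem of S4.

Tableau for the negation ¬◇((¬s ∨ ¬r) → (¬q ∧ ¬(q ∧ ¬r))):
1. ¬◇((¬s ∨ ¬r) → (¬q ∧ ¬(q ∧ ¬r))), u
2. ¬((¬s ∨ ¬r) → (¬q ∧ ¬(q ∧ ¬r))), u   [¬◇-rule on 1 via uRu]
3. ¬s ∨ ¬r, u   [¬→-rule on 2]
4. ¬(¬q ∧ ¬(q ∧ ¬r)), u   [¬→-rule on 2]
5. ¬r, u   [∨-rule on 3 (branches; this branch)]
6. q ∧ ¬r, u   [¬∧-rule on 4 (branches; this branch)]
7. q, u   [∧-rule on 6]
Accessibility: uRu
The negation has an open branch (countermodel exists).

Not valid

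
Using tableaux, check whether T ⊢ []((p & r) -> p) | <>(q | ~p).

Tableau for the negation ~([]((p & r) -> p) | <>(q | ~p)):
1. ~([]((p & r) -> p) | <>(q | ~p)), 0
2. ~[]((p & r) -> p), 0
3. ~<>(q | ~p), 0
4. ~(q | ~p), 0
5. ~q, 0
6. p, 0
7. ~((p & r) -> p), 1
8. p & r, 1
9. ~p, 1
10. p, 1
11. r, 1
Accessibility: 0R0, 0R1, 1R1
Branch closes: p and ~p both at 1.
All branches of the negation close; one closing branch shown above.

Yes, valid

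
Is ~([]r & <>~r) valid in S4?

Yes, valid

Tableau for the negation []r & <>~r:
1. []r & <>~r, 0
2. []r, 0
3. <>~r, 0
4. r, 0
5. ~r, 1
6. r, 1
Accessibility: 0R0, 0R1, 1R1
Branch closes: r and ~r both at 1.
Every branch of the negation's tableau closes; the branch above is one of them.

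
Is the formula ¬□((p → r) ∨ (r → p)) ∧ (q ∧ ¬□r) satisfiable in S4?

1. ¬□((p → r) ∨ (r → p)) ∧ (q ∧ ¬□r), u
2. ¬□((p → r) ∨ (r → p)), u   [∧-rule on 1]
3. q ∧ ¬□r, u   [∧-rule on 1]
4. q, u   [∧-rule on 3]
5. ¬□r, u   [∧-rule on 3]
6. ¬((p → r) ∨ (r → p)), v   [¬□-rule on 2: fresh world v, uRv]
7. ¬(p → r), v   [¬∨-rule on 6]
8. ¬(r → p), v   [¬∨-rule on 6]
9. p, v   [¬→-rule on 7]
10. ¬r, v   [¬→-rule on 7]
11. r, v   [¬→-rule on 8]
12. ¬p, v   [¬→-rule on 8]
Accessibility: uRu, uRv, vRv
Branch closes: r and ¬r both at v.
(One branch shown.) All branches close.

Unsatisfiable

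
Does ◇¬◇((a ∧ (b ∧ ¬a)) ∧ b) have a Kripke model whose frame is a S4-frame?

1. ◇¬◇((a ∧ (b ∧ ¬a)) ∧ b), u
2. ¬◇((a ∧ (b ∧ ¬a)) ∧ b), v
3. ¬((a ∧ (b ∧ ¬a)) ∧ b), v
4. ¬b, v
Accessibility: uRu, uRv, vRv

Satisfiable (open branch found)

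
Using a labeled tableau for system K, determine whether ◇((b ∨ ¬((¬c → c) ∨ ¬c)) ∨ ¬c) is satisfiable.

Satisfiable

1. ◇((b ∨ ¬((¬c → c) ∨ ¬c)) ∨ ¬c), 0
2. (b ∨ ¬((¬c → c) ∨ ¬c)) ∨ ¬c, 1
3. ¬c, 1
Accessibility: 0R1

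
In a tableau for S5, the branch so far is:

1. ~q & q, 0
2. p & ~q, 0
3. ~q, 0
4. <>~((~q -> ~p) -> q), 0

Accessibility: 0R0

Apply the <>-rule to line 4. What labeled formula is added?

a fresh world 1 with 0R1, and ~((~q -> ~p) -> q) at 1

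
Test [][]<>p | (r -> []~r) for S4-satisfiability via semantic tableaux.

1. [][]<>p | (r -> []~r), u
2. r -> []~r, u
3. []~r, u
4. ~r, u
Accessibility: uRu

Satisfiable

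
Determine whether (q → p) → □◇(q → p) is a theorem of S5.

Tableau for the negation ¬((q → p) → □◇(q → p)):
1. ¬((q → p) → □◇(q → p)), u
2. q → p, u
3. ¬□◇(q → p), u
4. p, u
5. ¬◇(q → p), v
6. ¬(q → p), u
7. q, u
8. ¬p, u
Accessibility: uRu, uRv, vRu, vRv
Branch closes: p and ¬p both at u.
All branches of the negation close; one closing branch shown above.

Yes, valid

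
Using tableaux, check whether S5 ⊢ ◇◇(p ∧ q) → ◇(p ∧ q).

Valid in S5

Tableau for the negation ¬(◇◇(p ∧ q) → ◇(p ∧ q)):
1. ¬(◇◇(p ∧ q) → ◇(p ∧ q)), w0
2. ◇◇(p ∧ q), w0
3. ¬◇(p ∧ q), w0
4. ¬(p ∧ q), w0
5. ¬q, w0
6. ◇(p ∧ q), w1
7. ¬(p ∧ q), w1
8. ¬q, w1
9. p ∧ q, w2
10. p, w2
11. q, w2
12. ¬(p ∧ q), w2
13. ¬q, w2
Accessibility: w0Rw0, w0Rw1, w0Rw2, w1Rw0, w1Rw1, w1Rw2, w2Rw0, w2Rw1, w2Rw2
Branch closes: q and ¬q both at w2.
Every branch of the negation's tableau closes; the branch above is one of them.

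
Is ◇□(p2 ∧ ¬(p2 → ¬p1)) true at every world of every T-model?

Tableau for the negation ¬◇□(p2 ∧ ¬(p2 → ¬p1)):
1. ¬◇□(p2 ∧ ¬(p2 → ¬p1)), w0
2. ¬□(p2 ∧ ¬(p2 → ¬p1)), w0   [¬◇-rule on 1 via w0Rw0]
3. ¬(p2 ∧ ¬(p2 → ¬p1)), w1   [¬□-rule on 2: fresh world w1, w0Rw1]
4. ¬□(p2 ∧ ¬(p2 → ¬p1)), w1   [¬◇-rule on 1 via w0Rw1]
5. p2 → ¬p1, w1   [¬∧-rule on 3 (branches; this branch)]
6. ¬p1, w1   [→-rule on 5 (branches; this branch)]
7. ¬(p2 ∧ ¬(p2 → ¬p1)), w2   [¬□-rule on 4: fresh world w2, w1Rw2]
8. p2 → ¬p1, w2   [¬∧-rule on 7 (branches; this branch)]
9. ¬p1, w2   [→-rule on 8 (branches; this branch)]
Accessibility: w0Rw0, w0Rw1, w1Rw1, w1Rw2, w2Rw2
The negation has an open branch (countermodel exists).

Invalid (countermodel exists)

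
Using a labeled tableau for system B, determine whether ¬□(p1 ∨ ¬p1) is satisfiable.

Unsatisfiable

1. ¬□(p1 ∨ ¬p1), u
2. ¬(p1 ∨ ¬p1), v   [¬□-rule on 1: fresh world v, uRv]
3. ¬p1, v   [¬∨-rule on 2]
4. p1, v   [¬∨-rule on 2]
Accessibility: uRu, uRv, vRu, vRv
Branch closes: p1 and ¬p1 both at v.
Every branch closes; the branch above is one of them.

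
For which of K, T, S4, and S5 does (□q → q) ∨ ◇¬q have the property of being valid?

T, S4, S5

T-tableau for the negation ¬((□q → q) ∨ ◇¬q):
1. ¬((□q → q) ∨ ◇¬q), u
2. ¬(□q → q), u   [¬∨-rule on 1]
3. ¬◇¬q, u   [¬∨-rule on 1]
4. □q, u   [¬→-rule on 2]
5. ¬q, u   [¬→-rule on 2]
6. q, u   [¬◇-rule on 3 via uRu]
Accessibility: uRu
Branch closes: q and ¬q both at u.
Every branch closes (one shown): valid in T, hence also in S4, S5 (every theorem of T is a theorem of S4 and S5).
K-tableau for the negation ¬((□q → q) ∨ ◇¬q):
1. ¬((□q → q) ∨ ◇¬q), u
2. ¬(□q → q), u   [¬∨-rule on 1]
3. ¬◇¬q, u   [¬∨-rule on 1]
4. □q, u   [¬→-rule on 2]
5. ¬q, u   [¬→-rule on 2]
Complete open branch: countermodel on a K-frame, so not valid in K.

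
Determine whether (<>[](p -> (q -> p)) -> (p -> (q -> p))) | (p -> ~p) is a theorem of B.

Valid in B

Tableau for the negation ~((<>[](p -> (q -> p)) -> (p -> (q -> p))) | (p -> ~p)):
1. ~((<>[](p -> (q -> p)) -> (p -> (q -> p))) | (p -> ~p)), 0
2. ~(<>[](p -> (q -> p)) -> (p -> (q -> p))), 0
3. ~(p -> ~p), 0
4. <>[](p -> (q -> p)), 0
5. ~(p -> (q -> p)), 0
6. p, 0
7. ~(q -> p), 0
8. q, 0
9. ~p, 0
Accessibility: 0R0
Branch closes: p and ~p both at 0.
All branches of the negation close; one closing branch shown above.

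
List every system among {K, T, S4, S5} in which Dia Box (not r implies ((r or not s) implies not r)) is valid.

T-tableau for the negation not Dia Box (not r implies ((r or not s) implies not r)):
1. not Dia Box (not r implies ((r or not s) implies not r)), w0
2. not Box (not r implies ((r or not s) implies not r)), w0
3. not (not r implies ((r or not s) implies not r)), w1
4. not r, w1
5. not ((r or not s) implies not r), w1
6. r or not s, w1
7. r, w1
Accessibility: w0Rw0, w0Rw1, w1Rw1
Branch closes: r and not r both at w1.
Every branch closes (one shown): valid in T, hence also in S4, S5 (every theorem of T is a theorem of S4 and S5).
K-tableau for the negation not Dia Box (not r implies ((r or not s) implies not r)):
1. not Dia Box (not r implies ((r or not s) implies not r)), w0
Complete open branch: countermodel on a K-frame, so not valid in K.

T, S4, S5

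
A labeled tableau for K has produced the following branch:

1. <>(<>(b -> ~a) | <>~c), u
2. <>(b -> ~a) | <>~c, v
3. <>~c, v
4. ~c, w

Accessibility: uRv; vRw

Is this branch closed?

Open

There is no literal clash: for every atom and world, at most one sign appears.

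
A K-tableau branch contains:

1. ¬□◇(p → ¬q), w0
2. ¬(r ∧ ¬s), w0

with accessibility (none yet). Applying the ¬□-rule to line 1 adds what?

a fresh world w1 with w0Rw1, and ¬◇(p → ¬q) at w1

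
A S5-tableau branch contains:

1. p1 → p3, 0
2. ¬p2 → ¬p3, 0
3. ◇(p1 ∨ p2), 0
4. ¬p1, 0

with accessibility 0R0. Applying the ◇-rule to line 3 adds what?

a fresh world 1 with 0R1, and p1 ∨ p2 at 1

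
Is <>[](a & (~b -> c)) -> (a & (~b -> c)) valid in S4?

Not valid

Tableau for the negation ~(<>[](a & (~b -> c)) -> (a & (~b -> c))):
1. ~(<>[](a & (~b -> c)) -> (a & (~b -> c))), w0
2. <>[](a & (~b -> c)), w0   [~->-rule on 1]
3. ~(a & (~b -> c)), w0   [~->-rule on 1]
4. ~(~b -> c), w0   [~&-rule on 3 (branches; this branch)]
5. ~b, w0   [~->-rule on 4]
6. ~c, w0   [~->-rule on 4]
7. [](a & (~b -> c)), w1   [<>-rule on 2: fresh world w1, w0Rw1]
8. a & (~b -> c), w1   [[]-rule on 7 via w1Rw1]
9. a, w1   [&-rule on 8]
10. ~b -> c, w1   [&-rule on 8]
11. c, w1   [->-rule on 10 (branches; this branch)]
Accessibility: w0Rw0, w0Rw1, w1Rw1
The negation has an open branch (countermodel exists).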